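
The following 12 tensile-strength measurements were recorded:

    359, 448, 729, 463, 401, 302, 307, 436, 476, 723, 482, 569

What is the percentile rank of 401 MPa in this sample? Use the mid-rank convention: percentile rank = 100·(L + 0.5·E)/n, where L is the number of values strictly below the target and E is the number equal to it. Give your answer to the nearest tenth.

29.2

Sorted: 302, 307, 359, 401, 436, 448, 463, 476, 482, 569, 723, 729.
Count below 401: L = 3; count equal: E = 1; n = 12.
Percentile rank = 100·(3 + 0.5·1)/12 = 100·3.5/12 = 29.17.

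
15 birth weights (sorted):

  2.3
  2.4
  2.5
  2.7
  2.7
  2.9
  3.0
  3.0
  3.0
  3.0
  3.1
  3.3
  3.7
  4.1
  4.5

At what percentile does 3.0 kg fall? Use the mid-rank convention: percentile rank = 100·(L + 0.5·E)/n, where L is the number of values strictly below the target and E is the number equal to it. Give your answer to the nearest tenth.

53.3

Count below 3.0: L = 6; count equal: E = 4; n = 15.
Percentile rank = 100·(6 + 0.5·4)/15 = 100·8/15 = 53.33.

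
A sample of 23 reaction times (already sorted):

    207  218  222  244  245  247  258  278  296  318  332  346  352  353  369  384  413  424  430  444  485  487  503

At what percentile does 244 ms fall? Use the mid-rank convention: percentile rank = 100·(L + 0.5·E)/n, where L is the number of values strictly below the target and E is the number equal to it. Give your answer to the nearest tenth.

15.2

Count below 244: L = 3; count equal: E = 1; n = 23.
Percentile rank = 100·(3 + 0.5·1)/23 = 100·3.5/23 = 15.22.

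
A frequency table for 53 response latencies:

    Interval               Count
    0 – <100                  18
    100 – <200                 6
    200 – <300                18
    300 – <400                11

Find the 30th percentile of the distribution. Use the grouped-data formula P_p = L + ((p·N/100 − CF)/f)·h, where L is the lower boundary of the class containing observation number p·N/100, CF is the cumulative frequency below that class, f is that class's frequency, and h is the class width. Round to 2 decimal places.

88.33

N = 53; target position k = 30/100 · 53 = 15.9.
Cumulative frequencies: 18, 24, 42, 53.
Observation 15.9 falls in the class 0 – <100.
L = 0, CF = 0, f = 18, h = 100.
P30 = 0 + ((15.9 − 0)/18)·100 = 0 + 88.3333 = 88.3333.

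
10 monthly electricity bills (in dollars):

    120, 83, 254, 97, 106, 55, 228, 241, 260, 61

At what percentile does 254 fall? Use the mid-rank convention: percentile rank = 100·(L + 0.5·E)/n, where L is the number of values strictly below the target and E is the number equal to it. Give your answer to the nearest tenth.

Sorted: 55, 61, 83, 97, 106, 120, 228, 241, 254, 260.
Count below 254: L = 8; count equal: E = 1; n = 10.
Percentile rank = 100·(8 + 0.5·1)/10 = 100·8.5/10 = 85.

85.0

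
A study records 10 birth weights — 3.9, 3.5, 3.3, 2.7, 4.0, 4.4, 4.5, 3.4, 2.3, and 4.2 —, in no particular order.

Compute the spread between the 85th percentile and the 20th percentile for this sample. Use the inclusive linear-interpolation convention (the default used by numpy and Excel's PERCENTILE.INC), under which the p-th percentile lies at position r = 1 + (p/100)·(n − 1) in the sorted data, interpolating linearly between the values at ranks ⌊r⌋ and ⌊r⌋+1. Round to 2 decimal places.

Sorted: 2.3, 2.7, 3.3, 3.4, 3.5, 3.9, 4.0, 4.2, 4.4, 4.5.
n = 10.
P20: r = 2.8; ranks 2–3 are 2.7, 3.3; interpolating gives 3.18.
P85: r = 8.65; ranks 8–9 are 4.2, 4.4; interpolating gives 4.33.
Difference: 4.33 − 3.18 = 1.15.

1.15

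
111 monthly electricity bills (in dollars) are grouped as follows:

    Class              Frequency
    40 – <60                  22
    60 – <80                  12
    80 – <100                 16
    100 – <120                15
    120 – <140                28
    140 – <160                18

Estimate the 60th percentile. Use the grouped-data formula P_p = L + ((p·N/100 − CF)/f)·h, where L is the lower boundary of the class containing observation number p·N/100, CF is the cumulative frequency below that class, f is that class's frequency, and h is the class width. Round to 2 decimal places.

N = 111; target position k = 60/100 · 111 = 66.6.
Cumulative frequencies: 22, 34, 50, 65, 93, 111.
Observation 66.6 falls in the class 120 – <140.
L = 120, CF = 65, f = 28, h = 20.
P60 = 120 + ((66.6 − 65)/28)·20 = 120 + 1.14286 = 121.143.

121.14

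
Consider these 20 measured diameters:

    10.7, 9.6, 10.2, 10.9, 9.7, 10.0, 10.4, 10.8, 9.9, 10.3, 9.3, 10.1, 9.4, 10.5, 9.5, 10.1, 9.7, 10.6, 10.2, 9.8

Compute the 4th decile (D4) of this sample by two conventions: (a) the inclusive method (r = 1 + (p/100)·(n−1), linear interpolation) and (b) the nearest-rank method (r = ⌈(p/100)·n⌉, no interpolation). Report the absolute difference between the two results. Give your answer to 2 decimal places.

0.06

Sorted: 9.3, 9.4, 9.5, 9.6, 9.7, 9.7, 9.8, 9.9, 10.0, 10.1, 10.1, 10.2, 10.2, 10.3, 10.4, 10.5, 10.6, 10.7, 10.8, 10.9.
n = 20.
(a) r = 8.6; between ranks 8 (9.9) and 9 (10.0): 9.96.
(b) the nearest-rank method: rank 8 → 9.9.
|9.96 − 9.9| = 0.06.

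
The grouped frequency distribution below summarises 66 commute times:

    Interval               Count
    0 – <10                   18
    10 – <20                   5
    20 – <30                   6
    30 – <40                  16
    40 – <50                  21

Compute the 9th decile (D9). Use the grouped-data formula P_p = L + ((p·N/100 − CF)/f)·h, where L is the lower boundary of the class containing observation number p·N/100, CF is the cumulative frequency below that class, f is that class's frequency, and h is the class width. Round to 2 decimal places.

N = 66; target position k = 90/100 · 66 = 59.4.
Cumulative frequencies: 18, 23, 29, 45, 66.
Observation 59.4 falls in the class 40 – <50.
L = 40, CF = 45, f = 21, h = 10.
P90 = 40 + ((59.4 − 45)/21)·10 = 40 + 6.85714 = 46.8571.

46.86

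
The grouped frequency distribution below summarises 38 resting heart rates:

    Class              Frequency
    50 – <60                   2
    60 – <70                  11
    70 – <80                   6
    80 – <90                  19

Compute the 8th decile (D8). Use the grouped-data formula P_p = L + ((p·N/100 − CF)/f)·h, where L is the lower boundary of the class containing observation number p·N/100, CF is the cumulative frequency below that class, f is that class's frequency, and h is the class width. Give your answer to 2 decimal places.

N = 38; target position k = 80/100 · 38 = 30.4.
Cumulative frequencies: 2, 13, 19, 38.
Observation 30.4 falls in the class 80 – <90.
L = 80, CF = 19, f = 19, h = 10.
P80 = 80 + ((30.4 − 19)/19)·10 = 80 + 6 = 86.

86.00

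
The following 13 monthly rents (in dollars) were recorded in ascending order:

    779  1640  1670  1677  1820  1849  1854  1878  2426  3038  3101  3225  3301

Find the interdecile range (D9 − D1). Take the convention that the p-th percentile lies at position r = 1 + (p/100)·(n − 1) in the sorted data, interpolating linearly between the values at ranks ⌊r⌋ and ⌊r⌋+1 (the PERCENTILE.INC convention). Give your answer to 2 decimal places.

n = 13.
P10: r = 2.2; ranks 2–3 are 1640, 1670; interpolating gives 1646.
P90: r = 11.8; ranks 11–12 are 3101, 3225; interpolating gives 3200.2.
Difference: 3200.2 − 1646 = 1554.2.

1554.20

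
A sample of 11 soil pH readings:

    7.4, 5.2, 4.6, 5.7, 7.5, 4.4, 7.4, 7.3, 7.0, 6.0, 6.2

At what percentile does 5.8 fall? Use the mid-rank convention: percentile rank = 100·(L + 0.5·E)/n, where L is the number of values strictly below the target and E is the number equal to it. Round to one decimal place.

Sorted: 4.4, 4.6, 5.2, 5.7, 6.0, 6.2, 7.0, 7.3, 7.4, 7.4, 7.5.
Count below 5.8: L = 4; count equal: E = 0; n = 11.
Percentile rank = 100·(4 + 0.5·0)/11 = 100·4/11 = 36.36.

36.4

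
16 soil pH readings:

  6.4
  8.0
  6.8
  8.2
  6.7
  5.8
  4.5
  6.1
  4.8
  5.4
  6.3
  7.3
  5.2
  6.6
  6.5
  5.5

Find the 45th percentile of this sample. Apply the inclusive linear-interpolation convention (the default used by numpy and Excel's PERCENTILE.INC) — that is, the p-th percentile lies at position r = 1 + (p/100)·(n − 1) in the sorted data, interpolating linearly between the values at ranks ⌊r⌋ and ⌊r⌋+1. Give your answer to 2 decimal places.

6.25

Sorted: 4.5, 4.8, 5.2, 5.4, 5.5, 5.8, 6.1, 6.3, 6.4, 6.5, 6.6, 6.7, 6.8, 7.3, 8.0, 8.2.
n = 16.
r = 1 + (45/100)·(16 − 1) = 1 + 6.75 = 7.75.
Rank 7 is 6.1 and rank 8 is 6.3.
Interpolate: 6.1 + 0.75·(6.3 − 6.1) = 6.1 + 0.75·0.2 = 6.25.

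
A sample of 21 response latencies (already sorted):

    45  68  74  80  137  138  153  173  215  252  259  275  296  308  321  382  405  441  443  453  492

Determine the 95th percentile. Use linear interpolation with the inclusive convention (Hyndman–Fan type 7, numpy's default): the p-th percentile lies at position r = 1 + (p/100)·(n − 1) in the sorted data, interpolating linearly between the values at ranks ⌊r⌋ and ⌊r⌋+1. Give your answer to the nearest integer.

n = 21.
r = 1 + (95/100)·(21 − 1) = 1 + 19 = 20.
r is an integer, so P95 is the value at rank 20: 453.

453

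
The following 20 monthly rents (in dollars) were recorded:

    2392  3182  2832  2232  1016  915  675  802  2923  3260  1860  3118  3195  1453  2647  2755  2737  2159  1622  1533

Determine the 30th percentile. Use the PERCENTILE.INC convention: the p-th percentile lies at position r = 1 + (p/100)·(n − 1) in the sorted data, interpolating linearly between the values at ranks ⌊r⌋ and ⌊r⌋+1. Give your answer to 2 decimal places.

1595.30

Sorted: 675, 802, 915, 1016, 1453, 1533, 1622, 1860, 2159, 2232, 2392, 2647, 2737, 2755, 2832, 2923, 3118, 3182, 3195, 3260.
n = 20.
r = 1 + (30/100)·(20 − 1) = 1 + 5.7 = 6.7.
Rank 6 is 1533 and rank 7 is 1622.
Interpolate: 1533 + 0.7·(1622 − 1533) = 1533 + 0.7·89 = 1595.3.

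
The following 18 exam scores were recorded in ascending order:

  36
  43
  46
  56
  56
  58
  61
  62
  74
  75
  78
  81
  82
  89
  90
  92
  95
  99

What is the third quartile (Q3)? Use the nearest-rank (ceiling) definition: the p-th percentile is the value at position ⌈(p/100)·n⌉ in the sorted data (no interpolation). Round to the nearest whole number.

89

n = 18.
Position = ⌈75/100 · 18⌉ = ⌈13.5⌉ = 14.
The value at rank 14 is 89.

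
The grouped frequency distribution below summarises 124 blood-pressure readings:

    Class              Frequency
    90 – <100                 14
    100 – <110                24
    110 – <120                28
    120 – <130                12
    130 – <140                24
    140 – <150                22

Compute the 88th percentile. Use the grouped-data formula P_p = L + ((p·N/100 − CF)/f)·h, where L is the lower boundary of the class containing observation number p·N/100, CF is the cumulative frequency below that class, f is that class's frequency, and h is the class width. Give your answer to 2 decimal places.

143.24

N = 124; target position k = 88/100 · 124 = 109.12.
Cumulative frequencies: 14, 38, 66, 78, 102, 124.
Observation 109.12 falls in the class 140 – <150.
L = 140, CF = 102, f = 22, h = 10.
P88 = 140 + ((109.12 − 102)/22)·10 = 140 + 3.23636 = 143.236.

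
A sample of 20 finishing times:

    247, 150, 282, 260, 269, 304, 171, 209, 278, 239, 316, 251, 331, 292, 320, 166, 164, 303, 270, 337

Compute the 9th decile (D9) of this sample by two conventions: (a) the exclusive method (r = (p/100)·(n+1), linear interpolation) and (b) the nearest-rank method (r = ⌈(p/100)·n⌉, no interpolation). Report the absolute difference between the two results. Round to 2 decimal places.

9.90

Sorted: 150, 164, 166, 171, 209, 239, 247, 251, 260, 269, 270, 278, 282, 292, 303, 304, 316, 320, 331, 337.
n = 20.
(a) r = 18.9; between ranks 18 (320) and 19 (331): 329.9.
(b) the nearest-rank method: rank 18 → 320.
|329.9 − 320| = 9.9.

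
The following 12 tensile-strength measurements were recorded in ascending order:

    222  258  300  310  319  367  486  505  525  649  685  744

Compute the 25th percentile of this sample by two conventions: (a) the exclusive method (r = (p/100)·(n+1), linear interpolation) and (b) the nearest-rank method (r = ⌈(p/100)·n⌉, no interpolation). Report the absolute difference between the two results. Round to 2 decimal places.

n = 12.
(a) r = 3.25; between ranks 3 (300) and 4 (310): 302.5.
(b) the nearest-rank method: rank 3 → 300.
|302.5 − 300| = 2.5.

2.50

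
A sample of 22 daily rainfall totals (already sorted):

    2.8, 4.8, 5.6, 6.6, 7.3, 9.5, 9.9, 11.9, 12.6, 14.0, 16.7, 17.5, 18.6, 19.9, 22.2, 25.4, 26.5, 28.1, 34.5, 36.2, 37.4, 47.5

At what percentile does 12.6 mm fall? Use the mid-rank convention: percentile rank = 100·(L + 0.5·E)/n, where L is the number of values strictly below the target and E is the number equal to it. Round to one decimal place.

38.6

Count below 12.6: L = 8; count equal: E = 1; n = 22.
Percentile rank = 100·(8 + 0.5·1)/22 = 100·8.5/22 = 38.64.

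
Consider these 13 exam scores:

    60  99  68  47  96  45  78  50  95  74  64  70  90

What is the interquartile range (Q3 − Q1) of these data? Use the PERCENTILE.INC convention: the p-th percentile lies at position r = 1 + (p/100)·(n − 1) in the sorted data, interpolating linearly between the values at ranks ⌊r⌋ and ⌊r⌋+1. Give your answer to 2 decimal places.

30.00

Sorted: 45, 47, 50, 60, 64, 68, 70, 74, 78, 90, 95, 96, 99.
n = 13.
P25: r = 4 (integer) → 60.
P75: r = 10 (integer) → 90.
Difference: 90 − 60 = 30.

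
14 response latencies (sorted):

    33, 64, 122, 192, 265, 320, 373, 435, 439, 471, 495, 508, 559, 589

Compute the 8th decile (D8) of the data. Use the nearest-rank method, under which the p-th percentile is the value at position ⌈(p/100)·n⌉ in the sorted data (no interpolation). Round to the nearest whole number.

n = 14.
Position = ⌈80/100 · 14⌉ = ⌈11.2⌉ = 12.
The value at rank 12 is 508.

508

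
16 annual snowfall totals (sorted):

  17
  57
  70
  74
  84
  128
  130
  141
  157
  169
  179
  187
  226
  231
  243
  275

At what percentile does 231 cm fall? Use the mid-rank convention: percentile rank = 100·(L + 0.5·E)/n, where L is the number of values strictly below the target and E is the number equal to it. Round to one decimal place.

84.4

Count below 231: L = 13; count equal: E = 1; n = 16.
Percentile rank = 100·(13 + 0.5·1)/16 = 100·13.5/16 = 84.38.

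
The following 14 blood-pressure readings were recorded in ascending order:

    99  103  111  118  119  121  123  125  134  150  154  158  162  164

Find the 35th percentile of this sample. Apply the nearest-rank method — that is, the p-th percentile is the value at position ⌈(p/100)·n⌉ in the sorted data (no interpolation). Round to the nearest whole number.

n = 14.
Position = ⌈35/100 · 14⌉ = ⌈4.9⌉ = 5.
The value at rank 5 is 119.

119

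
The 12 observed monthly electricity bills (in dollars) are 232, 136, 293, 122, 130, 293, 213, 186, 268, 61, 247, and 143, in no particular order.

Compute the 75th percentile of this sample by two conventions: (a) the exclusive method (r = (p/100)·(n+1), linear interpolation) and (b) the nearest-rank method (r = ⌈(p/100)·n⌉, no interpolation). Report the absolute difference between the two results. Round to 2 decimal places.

Sorted: 61, 122, 130, 136, 143, 186, 213, 232, 247, 268, 293, 293.
n = 12.
(a) r = 9.75; between ranks 9 (247) and 10 (268): 262.75.
(b) the nearest-rank method: rank 9 → 247.
|262.75 − 247| = 15.75.

15.75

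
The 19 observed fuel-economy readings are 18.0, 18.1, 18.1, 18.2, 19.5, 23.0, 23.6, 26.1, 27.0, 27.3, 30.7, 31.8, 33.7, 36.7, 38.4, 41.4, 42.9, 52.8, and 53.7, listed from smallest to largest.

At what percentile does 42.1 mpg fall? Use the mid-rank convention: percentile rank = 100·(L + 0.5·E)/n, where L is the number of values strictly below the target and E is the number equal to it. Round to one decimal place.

84.2

Count below 42.1: L = 16; count equal: E = 0; n = 19.
Percentile rank = 100·(16 + 0.5·0)/19 = 100·16/19 = 84.21.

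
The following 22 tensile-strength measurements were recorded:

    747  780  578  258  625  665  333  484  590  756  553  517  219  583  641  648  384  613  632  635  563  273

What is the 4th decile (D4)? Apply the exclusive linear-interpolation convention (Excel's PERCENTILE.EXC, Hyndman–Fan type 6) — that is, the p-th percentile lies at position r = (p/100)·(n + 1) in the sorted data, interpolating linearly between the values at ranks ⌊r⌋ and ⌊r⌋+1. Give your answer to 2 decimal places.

566.00

Sorted: 219, 258, 273, 333, 384, 484, 517, 553, 563, 578, 583, 590, 613, 625, 632, 635, 641, 648, 665, 747, 756, 780.
n = 22.
r = (40/100)·(22 + 1) = 9.2.
Rank 9 is 563 and rank 10 is 578.
Interpolate: 563 + 0.2·(578 − 563) = 563 + 0.2·15 = 566.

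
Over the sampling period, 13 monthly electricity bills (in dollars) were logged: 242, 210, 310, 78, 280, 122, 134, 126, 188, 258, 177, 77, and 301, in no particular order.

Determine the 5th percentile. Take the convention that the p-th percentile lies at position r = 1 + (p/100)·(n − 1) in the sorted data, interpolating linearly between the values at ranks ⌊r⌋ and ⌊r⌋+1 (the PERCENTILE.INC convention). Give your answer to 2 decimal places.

77.60

Sorted: 77, 78, 122, 126, 134, 177, 188, 210, 242, 258, 280, 301, 310.
n = 13.
r = 1 + (5/100)·(13 − 1) = 1 + 0.6 = 1.6.
Rank 1 is 77 and rank 2 is 78.
Interpolate: 77 + 0.6·(78 − 77) = 77 + 0.6·1 = 77.6.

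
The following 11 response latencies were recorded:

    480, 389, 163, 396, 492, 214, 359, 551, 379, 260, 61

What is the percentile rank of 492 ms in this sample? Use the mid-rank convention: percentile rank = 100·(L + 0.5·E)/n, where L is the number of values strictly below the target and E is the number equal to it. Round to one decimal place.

86.4

Sorted: 61, 163, 214, 260, 359, 379, 389, 396, 480, 492, 551.
Count below 492: L = 9; count equal: E = 1; n = 11.
Percentile rank = 100·(9 + 0.5·1)/11 = 100·9.5/11 = 86.36.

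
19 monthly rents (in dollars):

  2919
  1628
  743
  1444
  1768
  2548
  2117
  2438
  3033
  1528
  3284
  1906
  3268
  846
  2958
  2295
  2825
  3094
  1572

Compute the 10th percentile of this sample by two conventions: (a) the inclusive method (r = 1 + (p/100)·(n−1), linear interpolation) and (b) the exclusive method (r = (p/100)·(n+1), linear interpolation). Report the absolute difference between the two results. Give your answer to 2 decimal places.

Sorted: 743, 846, 1444, 1528, 1572, 1628, 1768, 1906, 2117, 2295, 2438, 2548, 2825, 2919, 2958, 3033, 3094, 3268, 3284.
n = 19.
(a) r = 2.8; between ranks 2 (846) and 3 (1444): 1324.4.
(b) r = 2 → value at rank 2 = 846.
|1324.4 − 846| = 478.4.

478.40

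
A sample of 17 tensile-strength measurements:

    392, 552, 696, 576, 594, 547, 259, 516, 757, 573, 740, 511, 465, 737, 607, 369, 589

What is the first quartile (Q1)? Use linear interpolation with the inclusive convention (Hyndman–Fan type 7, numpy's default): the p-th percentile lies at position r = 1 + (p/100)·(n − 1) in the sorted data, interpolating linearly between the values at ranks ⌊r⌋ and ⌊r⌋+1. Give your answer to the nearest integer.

Sorted: 259, 369, 392, 465, 511, 516, 547, 552, 573, 576, 589, 594, 607, 696, 737, 740, 757.
n = 17.
r = 1 + (25/100)·(17 − 1) = 1 + 4 = 5.
r is an integer, so P25 is the value at rank 5: 511.

511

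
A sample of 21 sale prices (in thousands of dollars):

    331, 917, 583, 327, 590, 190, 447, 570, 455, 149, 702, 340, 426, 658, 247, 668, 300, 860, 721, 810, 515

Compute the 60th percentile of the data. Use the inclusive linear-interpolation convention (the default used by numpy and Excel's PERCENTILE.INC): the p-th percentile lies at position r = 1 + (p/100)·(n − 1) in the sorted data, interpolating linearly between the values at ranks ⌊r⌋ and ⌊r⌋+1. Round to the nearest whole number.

Sorted: 149, 190, 247, 300, 327, 331, 340, 426, 447, 455, 515, 570, 583, 590, 658, 668, 702, 721, 810, 860, 917.
n = 21.
r = 1 + (60/100)·(21 − 1) = 1 + 12 = 13.
r is an integer, so P60 is the value at rank 13: 583.

583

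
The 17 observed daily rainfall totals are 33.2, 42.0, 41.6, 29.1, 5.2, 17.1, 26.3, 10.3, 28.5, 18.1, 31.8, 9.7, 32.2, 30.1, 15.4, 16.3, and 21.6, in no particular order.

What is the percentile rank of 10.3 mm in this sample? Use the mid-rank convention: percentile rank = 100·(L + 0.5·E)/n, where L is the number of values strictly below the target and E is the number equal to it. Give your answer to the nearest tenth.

14.7

Sorted: 5.2, 9.7, 10.3, 15.4, 16.3, 17.1, 18.1, 21.6, 26.3, 28.5, 29.1, 30.1, 31.8, 32.2, 33.2, 41.6, 42.0.
Count below 10.3: L = 2; count equal: E = 1; n = 17.
Percentile rank = 100·(2 + 0.5·1)/17 = 100·2.5/17 = 14.71.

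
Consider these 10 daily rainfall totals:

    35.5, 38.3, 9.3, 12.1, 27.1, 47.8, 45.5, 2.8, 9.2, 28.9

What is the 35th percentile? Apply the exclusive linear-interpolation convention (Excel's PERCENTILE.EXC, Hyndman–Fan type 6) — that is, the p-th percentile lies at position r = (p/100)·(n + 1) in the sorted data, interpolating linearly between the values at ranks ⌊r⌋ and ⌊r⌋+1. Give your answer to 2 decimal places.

Sorted: 2.8, 9.2, 9.3, 12.1, 27.1, 28.9, 35.5, 38.3, 45.5, 47.8.
n = 10.
r = (35/100)·(10 + 1) = 3.85.
Rank 3 is 9.3 and rank 4 is 12.1.
Interpolate: 9.3 + 0.85·(12.1 − 9.3) = 9.3 + 0.85·2.8 = 11.68.

11.68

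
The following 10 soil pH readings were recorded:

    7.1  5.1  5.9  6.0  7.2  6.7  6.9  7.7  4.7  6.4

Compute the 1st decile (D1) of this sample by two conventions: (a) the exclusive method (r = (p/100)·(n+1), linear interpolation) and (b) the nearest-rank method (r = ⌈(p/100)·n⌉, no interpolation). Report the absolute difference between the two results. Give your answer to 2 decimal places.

0.04

Sorted: 4.7, 5.1, 5.9, 6.0, 6.4, 6.7, 6.9, 7.1, 7.2, 7.7.
n = 10.
(a) r = 1.1; between ranks 1 (4.7) and 2 (5.1): 4.74.
(b) the nearest-rank method: rank 1 → 4.7.
|4.74 − 4.7| = 0.04.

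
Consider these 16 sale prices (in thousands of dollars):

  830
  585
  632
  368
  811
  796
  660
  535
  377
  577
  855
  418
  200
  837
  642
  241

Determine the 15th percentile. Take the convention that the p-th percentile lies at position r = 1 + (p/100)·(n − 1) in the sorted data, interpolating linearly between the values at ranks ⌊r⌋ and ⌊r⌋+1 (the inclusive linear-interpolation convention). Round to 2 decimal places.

370.25

Sorted: 200, 241, 368, 377, 418, 535, 577, 585, 632, 642, 660, 796, 811, 830, 837, 855.
n = 16.
r = 1 + (15/100)·(16 − 1) = 1 + 2.25 = 3.25.
Rank 3 is 368 and rank 4 is 377.
Interpolate: 368 + 0.25·(377 − 368) = 368 + 0.25·9 = 370.25.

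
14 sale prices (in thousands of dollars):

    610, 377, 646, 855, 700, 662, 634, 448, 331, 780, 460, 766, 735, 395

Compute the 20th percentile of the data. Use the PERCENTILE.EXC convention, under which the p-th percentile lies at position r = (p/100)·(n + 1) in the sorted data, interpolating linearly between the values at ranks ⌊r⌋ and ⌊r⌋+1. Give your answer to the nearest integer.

395

Sorted: 331, 377, 395, 448, 460, 610, 634, 646, 662, 700, 735, 766, 780, 855.
n = 14.
r = (20/100)·(14 + 1) = 3.
r is an integer, so P20 is the value at rank 3: 395.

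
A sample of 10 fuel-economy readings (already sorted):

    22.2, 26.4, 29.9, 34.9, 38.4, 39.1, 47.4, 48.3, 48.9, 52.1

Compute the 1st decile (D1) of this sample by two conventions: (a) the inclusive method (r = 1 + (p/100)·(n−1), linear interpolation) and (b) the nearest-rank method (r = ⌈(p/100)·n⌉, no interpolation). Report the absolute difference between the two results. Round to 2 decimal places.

n = 10.
(a) r = 1.9; between ranks 1 (22.2) and 2 (26.4): 25.98.
(b) the nearest-rank method: rank 1 → 22.2.
|25.98 − 22.2| = 3.78.

3.78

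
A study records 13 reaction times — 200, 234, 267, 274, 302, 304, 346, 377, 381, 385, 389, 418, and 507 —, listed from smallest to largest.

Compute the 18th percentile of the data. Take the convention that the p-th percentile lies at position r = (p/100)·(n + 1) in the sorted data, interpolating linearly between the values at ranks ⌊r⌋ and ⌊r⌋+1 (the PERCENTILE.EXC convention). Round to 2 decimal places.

251.16

n = 13.
r = (18/100)·(13 + 1) = 2.52.
Rank 2 is 234 and rank 3 is 267.
Interpolate: 234 + 0.52·(267 − 234) = 234 + 0.52·33 = 251.16.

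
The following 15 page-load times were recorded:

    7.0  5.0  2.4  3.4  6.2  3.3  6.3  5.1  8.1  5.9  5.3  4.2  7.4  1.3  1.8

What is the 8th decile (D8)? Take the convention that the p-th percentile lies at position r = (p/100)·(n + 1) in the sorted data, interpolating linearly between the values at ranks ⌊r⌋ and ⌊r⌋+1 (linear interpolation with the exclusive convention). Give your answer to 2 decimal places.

6.86

Sorted: 1.3, 1.8, 2.4, 3.3, 3.4, 4.2, 5.0, 5.1, 5.3, 5.9, 6.2, 6.3, 7.0, 7.4, 8.1.
n = 15.
r = (80/100)·(15 + 1) = 12.8.
Rank 12 is 6.3 and rank 13 is 7.0.
Interpolate: 6.3 + 0.8·(7.0 − 6.3) = 6.3 + 0.8·0.7 = 6.86.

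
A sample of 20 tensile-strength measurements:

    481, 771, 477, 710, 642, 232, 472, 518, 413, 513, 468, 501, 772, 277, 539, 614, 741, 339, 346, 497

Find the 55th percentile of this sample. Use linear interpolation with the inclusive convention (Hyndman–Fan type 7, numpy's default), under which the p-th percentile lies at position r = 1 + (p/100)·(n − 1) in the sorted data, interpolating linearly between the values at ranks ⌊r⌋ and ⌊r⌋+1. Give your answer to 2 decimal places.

Sorted: 232, 277, 339, 346, 413, 468, 472, 477, 481, 497, 501, 513, 518, 539, 614, 642, 710, 741, 771, 772.
n = 20.
r = 1 + (55/100)·(20 − 1) = 1 + 10.45 = 11.45.
Rank 11 is 501 and rank 12 is 513.
Interpolate: 501 + 0.45·(513 − 501) = 501 + 0.45·12 = 506.4.

506.40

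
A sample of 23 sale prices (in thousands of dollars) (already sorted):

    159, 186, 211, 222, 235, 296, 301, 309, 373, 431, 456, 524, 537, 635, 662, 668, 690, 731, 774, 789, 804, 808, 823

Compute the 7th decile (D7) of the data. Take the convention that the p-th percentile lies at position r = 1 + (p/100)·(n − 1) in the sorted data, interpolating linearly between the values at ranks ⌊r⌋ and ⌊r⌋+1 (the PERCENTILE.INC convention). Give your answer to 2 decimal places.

676.80

n = 23.
r = 1 + (70/100)·(23 − 1) = 1 + 15.4 = 16.4.
Rank 16 is 668 and rank 17 is 690.
Interpolate: 668 + 0.4·(690 − 668) = 668 + 0.4·22 = 676.8.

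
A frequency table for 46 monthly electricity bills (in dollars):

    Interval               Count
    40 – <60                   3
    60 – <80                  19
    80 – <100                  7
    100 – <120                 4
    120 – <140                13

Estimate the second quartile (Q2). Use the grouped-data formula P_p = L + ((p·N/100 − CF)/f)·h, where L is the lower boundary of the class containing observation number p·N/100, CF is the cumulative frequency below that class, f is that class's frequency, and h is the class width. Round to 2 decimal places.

82.86

N = 46; target position k = 50/100 · 46 = 23.
Cumulative frequencies: 3, 22, 29, 33, 46.
Observation 23 falls in the class 80 – <100.
L = 80, CF = 22, f = 7, h = 20.
P50 = 80 + ((23 − 22)/7)·20 = 80 + 2.85714 = 82.8571.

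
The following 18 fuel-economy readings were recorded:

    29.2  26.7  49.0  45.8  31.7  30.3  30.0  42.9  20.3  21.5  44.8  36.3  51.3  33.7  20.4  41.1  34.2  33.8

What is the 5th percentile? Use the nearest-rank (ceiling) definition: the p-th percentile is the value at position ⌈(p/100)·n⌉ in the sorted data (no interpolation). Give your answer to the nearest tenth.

Sorted: 20.3, 20.4, 21.5, 26.7, 29.2, 30.0, 30.3, 31.7, 33.7, 33.8, 34.2, 36.3, 41.1, 42.9, 44.8, 45.8, 49.0, 51.3.
n = 18.
Position = ⌈5/100 · 18⌉ = ⌈0.9⌉ = 1.
The value at rank 1 is 20.3.

20.3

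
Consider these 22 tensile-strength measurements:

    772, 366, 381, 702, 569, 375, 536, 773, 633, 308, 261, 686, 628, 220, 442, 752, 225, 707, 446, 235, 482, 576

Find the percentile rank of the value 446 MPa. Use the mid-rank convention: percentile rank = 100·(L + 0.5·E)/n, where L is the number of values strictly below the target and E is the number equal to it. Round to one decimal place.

43.2

Sorted: 220, 225, 235, 261, 308, 366, 375, 381, 442, 446, 482, 536, 569, 576, 628, 633, 686, 702, 707, 752, 772, 773.
Count below 446: L = 9; count equal: E = 1; n = 22.
Percentile rank = 100·(9 + 0.5·1)/22 = 100·9.5/22 = 43.18.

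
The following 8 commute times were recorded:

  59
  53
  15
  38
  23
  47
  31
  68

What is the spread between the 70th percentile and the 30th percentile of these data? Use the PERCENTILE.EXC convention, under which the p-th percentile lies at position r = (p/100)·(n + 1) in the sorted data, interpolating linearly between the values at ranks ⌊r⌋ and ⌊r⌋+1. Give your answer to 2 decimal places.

Sorted: 15, 23, 31, 38, 47, 53, 59, 68.
n = 8.
P30: r = 2.7; ranks 2–3 are 23, 31; interpolating gives 28.6.
P70: r = 6.3; ranks 6–7 are 53, 59; interpolating gives 54.8.
Difference: 54.8 − 28.6 = 26.2.

26.20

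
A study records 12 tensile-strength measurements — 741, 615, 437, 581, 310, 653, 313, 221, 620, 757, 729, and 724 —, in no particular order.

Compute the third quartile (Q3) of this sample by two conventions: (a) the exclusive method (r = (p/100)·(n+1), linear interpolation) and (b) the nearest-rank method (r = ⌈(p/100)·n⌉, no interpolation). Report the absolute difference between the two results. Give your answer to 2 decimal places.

3.75

Sorted: 221, 310, 313, 437, 581, 615, 620, 653, 724, 729, 741, 757.
n = 12.
(a) r = 9.75; between ranks 9 (724) and 10 (729): 727.75.
(b) the nearest-rank method: rank 9 → 724.
|727.75 − 724| = 3.75.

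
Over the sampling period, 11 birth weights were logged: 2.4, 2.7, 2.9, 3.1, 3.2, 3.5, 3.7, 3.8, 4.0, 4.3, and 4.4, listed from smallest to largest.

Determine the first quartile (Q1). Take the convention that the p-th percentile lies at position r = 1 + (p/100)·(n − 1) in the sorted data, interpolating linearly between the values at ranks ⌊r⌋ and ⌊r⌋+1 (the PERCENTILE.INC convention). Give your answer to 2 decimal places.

3.00

n = 11.
r = 1 + (25/100)·(11 − 1) = 1 + 2.5 = 3.5.
Rank 3 is 2.9 and rank 4 is 3.1.
Interpolate: 2.9 + 0.5·(3.1 − 2.9) = 2.9 + 0.5·0.2 = 3.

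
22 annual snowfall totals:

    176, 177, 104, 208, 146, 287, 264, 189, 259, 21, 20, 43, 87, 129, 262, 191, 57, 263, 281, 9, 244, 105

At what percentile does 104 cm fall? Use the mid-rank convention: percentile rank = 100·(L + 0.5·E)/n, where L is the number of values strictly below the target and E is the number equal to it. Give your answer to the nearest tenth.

29.5

Sorted: 9, 20, 21, 43, 57, 87, 104, 105, 129, 146, 176, 177, 189, 191, 208, 244, 259, 262, 263, 264, 281, 287.
Count below 104: L = 6; count equal: E = 1; n = 22.
Percentile rank = 100·(6 + 0.5·1)/22 = 100·6.5/22 = 29.55.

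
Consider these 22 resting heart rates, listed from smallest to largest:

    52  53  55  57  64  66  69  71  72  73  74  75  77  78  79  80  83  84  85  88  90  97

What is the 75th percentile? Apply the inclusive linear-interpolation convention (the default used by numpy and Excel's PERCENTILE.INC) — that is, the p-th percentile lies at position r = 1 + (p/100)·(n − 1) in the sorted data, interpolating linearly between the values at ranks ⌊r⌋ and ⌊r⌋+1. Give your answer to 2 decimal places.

n = 22.
r = 1 + (75/100)·(22 − 1) = 1 + 15.75 = 16.75.
Rank 16 is 80 and rank 17 is 83.
Interpolate: 80 + 0.75·(83 − 80) = 80 + 0.75·3 = 82.25.

82.25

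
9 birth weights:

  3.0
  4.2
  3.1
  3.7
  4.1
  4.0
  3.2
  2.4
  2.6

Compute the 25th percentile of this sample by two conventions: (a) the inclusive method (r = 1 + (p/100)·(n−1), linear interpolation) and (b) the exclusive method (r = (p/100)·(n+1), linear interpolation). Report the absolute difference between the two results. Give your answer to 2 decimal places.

Sorted: 2.4, 2.6, 3.0, 3.1, 3.2, 3.7, 4.0, 4.1, 4.2.
n = 9.
(a) r = 3 → value at rank 3 = 3.
(b) r = 2.5; between ranks 2 (2.6) and 3 (3.0): 2.8.
|3 − 2.8| = 0.2.

0.20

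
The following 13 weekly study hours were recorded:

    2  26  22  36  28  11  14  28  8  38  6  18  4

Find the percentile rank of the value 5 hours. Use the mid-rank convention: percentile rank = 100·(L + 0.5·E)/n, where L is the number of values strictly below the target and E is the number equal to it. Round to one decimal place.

Sorted: 2, 4, 6, 8, 11, 14, 18, 22, 26, 28, 28, 36, 38.
Count below 5: L = 2; count equal: E = 0; n = 13.
Percentile rank = 100·(2 + 0.5·0)/13 = 100·2/13 = 15.38.

15.4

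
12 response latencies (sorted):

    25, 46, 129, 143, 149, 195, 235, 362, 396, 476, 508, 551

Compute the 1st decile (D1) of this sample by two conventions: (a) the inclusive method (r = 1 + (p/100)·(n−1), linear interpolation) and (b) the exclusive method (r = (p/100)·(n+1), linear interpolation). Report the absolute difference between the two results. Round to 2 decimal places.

23.00

n = 12.
(a) r = 2.1; between ranks 2 (46) and 3 (129): 54.3.
(b) r = 1.3; between ranks 1 (25) and 2 (46): 31.3.
|54.3 − 31.3| = 23.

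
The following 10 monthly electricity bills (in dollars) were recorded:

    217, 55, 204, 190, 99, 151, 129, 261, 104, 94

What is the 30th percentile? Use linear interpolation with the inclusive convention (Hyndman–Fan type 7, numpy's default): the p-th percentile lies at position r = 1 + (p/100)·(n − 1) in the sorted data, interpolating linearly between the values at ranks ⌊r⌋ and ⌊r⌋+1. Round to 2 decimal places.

102.50

Sorted: 55, 94, 99, 104, 129, 151, 190, 204, 217, 261.
n = 10.
r = 1 + (30/100)·(10 − 1) = 1 + 2.7 = 3.7.
Rank 3 is 99 and rank 4 is 104.
Interpolate: 99 + 0.7·(104 − 99) = 99 + 0.7·5 = 102.5.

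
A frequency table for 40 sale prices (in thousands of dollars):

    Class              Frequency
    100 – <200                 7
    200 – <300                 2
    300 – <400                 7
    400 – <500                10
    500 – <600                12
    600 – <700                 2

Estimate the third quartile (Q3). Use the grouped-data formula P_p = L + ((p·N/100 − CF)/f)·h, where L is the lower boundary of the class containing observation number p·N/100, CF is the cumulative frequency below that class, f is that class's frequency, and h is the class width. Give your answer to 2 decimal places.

533.33

N = 40; target position k = 75/100 · 40 = 30.
Cumulative frequencies: 7, 9, 16, 26, 38, 40.
Observation 30 falls in the class 500 – <600.
L = 500, CF = 26, f = 12, h = 100.
P75 = 500 + ((30 − 26)/12)·100 = 500 + 33.3333 = 533.333.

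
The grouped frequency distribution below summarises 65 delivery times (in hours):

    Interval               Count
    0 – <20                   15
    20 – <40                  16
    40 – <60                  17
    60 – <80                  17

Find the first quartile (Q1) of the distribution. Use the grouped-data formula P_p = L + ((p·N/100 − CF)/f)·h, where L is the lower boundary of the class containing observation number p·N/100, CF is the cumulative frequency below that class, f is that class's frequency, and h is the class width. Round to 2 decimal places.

21.56

N = 65; target position k = 25/100 · 65 = 16.25.
Cumulative frequencies: 15, 31, 48, 65.
Observation 16.25 falls in the class 20 – <40.
L = 20, CF = 15, f = 16, h = 20.
P25 = 20 + ((16.25 − 15)/16)·20 = 20 + 1.5625 = 21.5625.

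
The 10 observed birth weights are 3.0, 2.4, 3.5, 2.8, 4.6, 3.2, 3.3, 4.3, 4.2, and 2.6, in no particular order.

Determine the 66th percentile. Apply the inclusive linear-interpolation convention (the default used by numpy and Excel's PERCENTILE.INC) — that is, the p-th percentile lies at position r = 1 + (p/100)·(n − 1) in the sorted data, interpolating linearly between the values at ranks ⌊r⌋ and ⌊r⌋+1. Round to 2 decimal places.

3.49

Sorted: 2.4, 2.6, 2.8, 3.0, 3.2, 3.3, 3.5, 4.2, 4.3, 4.6.
n = 10.
r = 1 + (66/100)·(10 − 1) = 1 + 5.94 = 6.94.
Rank 6 is 3.3 and rank 7 is 3.5.
Interpolate: 3.3 + 0.94·(3.5 − 3.3) = 3.3 + 0.94·0.2 = 3.488.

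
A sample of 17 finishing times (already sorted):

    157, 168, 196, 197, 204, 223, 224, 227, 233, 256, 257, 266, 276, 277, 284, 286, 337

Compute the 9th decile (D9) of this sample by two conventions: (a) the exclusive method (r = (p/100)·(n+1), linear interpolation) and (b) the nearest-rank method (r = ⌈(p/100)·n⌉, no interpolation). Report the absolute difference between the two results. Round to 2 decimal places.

n = 17.
(a) r = 16.2; between ranks 16 (286) and 17 (337): 296.2.
(b) the nearest-rank method: rank 16 → 286.
|296.2 − 286| = 10.2.

10.20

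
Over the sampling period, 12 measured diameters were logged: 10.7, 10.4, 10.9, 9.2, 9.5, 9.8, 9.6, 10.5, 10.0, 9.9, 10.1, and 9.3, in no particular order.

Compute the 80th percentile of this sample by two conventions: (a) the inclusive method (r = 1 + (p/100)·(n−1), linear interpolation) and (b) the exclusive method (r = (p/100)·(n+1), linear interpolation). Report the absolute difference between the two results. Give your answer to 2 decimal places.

0.10

Sorted: 9.2, 9.3, 9.5, 9.6, 9.8, 9.9, 10.0, 10.1, 10.4, 10.5, 10.7, 10.9.
n = 12.
(a) r = 9.8; between ranks 9 (10.4) and 10 (10.5): 10.48.
(b) r = 10.4; between ranks 10 (10.5) and 11 (10.7): 10.58.
|10.48 − 10.58| = 0.1.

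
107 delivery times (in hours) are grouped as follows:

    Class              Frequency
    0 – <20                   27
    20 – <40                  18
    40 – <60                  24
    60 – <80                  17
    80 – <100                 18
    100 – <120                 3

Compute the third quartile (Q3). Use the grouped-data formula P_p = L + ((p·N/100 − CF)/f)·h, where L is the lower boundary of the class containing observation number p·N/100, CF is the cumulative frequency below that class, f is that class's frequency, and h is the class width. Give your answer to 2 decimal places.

N = 107; target position k = 75/100 · 107 = 80.25.
Cumulative frequencies: 27, 45, 69, 86, 104, 107.
Observation 80.25 falls in the class 60 – <80.
L = 60, CF = 69, f = 17, h = 20.
P75 = 60 + ((80.25 − 69)/17)·20 = 60 + 13.2353 = 73.2353.

73.24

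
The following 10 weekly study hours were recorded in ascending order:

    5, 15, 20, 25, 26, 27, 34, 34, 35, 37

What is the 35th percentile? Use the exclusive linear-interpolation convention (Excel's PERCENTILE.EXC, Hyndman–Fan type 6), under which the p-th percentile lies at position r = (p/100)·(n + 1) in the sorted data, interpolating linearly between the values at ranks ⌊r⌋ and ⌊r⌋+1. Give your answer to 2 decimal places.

24.25

n = 10.
r = (35/100)·(10 + 1) = 3.85.
Rank 3 is 20 and rank 4 is 25.
Interpolate: 20 + 0.85·(25 − 20) = 20 + 0.85·5 = 24.25.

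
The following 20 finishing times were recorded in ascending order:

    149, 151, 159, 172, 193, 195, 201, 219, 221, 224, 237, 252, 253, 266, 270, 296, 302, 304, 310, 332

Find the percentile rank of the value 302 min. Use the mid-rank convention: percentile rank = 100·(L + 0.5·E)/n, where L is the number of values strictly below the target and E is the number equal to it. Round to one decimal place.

82.5

Count below 302: L = 16; count equal: E = 1; n = 20.
Percentile rank = 100·(16 + 0.5·1)/20 = 100·16.5/20 = 82.5.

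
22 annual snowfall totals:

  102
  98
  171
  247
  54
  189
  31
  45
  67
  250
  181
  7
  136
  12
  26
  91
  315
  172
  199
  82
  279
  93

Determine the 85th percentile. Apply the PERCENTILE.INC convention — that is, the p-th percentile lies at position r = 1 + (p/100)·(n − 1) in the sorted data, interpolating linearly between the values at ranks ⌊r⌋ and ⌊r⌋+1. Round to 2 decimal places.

Sorted: 7, 12, 26, 31, 45, 54, 67, 82, 91, 93, 98, 102, 136, 171, 172, 181, 189, 199, 247, 250, 279, 315.
n = 22.
r = 1 + (85/100)·(22 − 1) = 1 + 17.85 = 18.85.
Rank 18 is 199 and rank 19 is 247.
Interpolate: 199 + 0.85·(247 − 199) = 199 + 0.85·48 = 239.8.

239.80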